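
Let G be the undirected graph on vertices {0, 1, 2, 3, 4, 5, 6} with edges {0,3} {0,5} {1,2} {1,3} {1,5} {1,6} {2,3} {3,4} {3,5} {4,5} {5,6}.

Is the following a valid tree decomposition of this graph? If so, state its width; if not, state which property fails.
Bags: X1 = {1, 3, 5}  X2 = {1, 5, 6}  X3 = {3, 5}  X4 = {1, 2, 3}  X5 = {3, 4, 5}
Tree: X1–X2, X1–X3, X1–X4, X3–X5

No — vertex 0 appears in no bag.

A tree decomposition must satisfy three properties: every vertex lies in some bag; for every edge, both endpoints lie together in some bag; and for every vertex, the bags containing it form a connected subtree. Here vertex 0 appears in no bag, so the decomposition is invalid.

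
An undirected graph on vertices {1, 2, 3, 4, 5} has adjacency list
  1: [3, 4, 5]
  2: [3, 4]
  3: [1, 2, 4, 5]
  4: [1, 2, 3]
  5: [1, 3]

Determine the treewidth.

A width-2 tree decomposition is:
Bags: B1 = {1, 3, 4}  B2 = {1, 3, 5}  B3 = {2, 3, 4}
Tree: B1–B2, B1–B3
Every bag has size at most 3, so the width is 3 − 1 = 2 and tw(G) ≤ 2. On the other hand G contains the 3-clique {1, 3, 4}. A clique must lie in a single bag of any decomposition, so no decomposition can have width below 2. Combining the bounds, tw(G) = 2.

2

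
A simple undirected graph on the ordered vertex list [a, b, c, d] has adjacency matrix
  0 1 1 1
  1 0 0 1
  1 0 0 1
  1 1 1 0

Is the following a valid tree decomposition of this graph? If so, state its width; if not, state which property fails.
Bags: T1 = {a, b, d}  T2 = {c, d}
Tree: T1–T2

No — edge (a,c) lies in no bag.

A tree decomposition must satisfy three properties: every vertex lies in some bag; for every edge, both endpoints lie together in some bag; and for every vertex, the bags containing it form a connected subtree. Here edge (a,c) lies in no bag, so the decomposition is invalid.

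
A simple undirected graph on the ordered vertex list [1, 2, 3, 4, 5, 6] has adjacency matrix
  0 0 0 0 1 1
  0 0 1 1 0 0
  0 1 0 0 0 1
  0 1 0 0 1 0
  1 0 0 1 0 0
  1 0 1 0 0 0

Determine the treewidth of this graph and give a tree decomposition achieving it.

Treewidth 2.
One such decomposition:
Bags: B1 = {1, 3, 6}  B2 = {1, 2, 3}  B3 = {1, 2, 4}  B4 = {1, 4, 5}
Tree: B1–B2, B2–B3, B3–B4

Each bag holds 3 vertices, so the decomposition has width 2, which upper-bounds the treewidth. For the lower bound, G contains the cycle 1–6–3–2–4–5–1, so G is not a forest; only forests have treewidth ≤ 1, hence tw(G) ≥ 2. The upper and lower bounds meet at 2, so that is the treewidth.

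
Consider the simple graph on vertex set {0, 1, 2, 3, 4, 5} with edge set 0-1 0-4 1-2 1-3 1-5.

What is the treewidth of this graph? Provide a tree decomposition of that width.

Every bag has size at most 2, so the width is 2 − 1 = 1 and tw(G) ≤ 1. Since G has at least one edge (e.g. 1–0), it is not an edgeless graph, so tw(G) ≥ 1. Therefore the treewidth is 1.

Treewidth 1.
Bags: B1 = {0, 1}  B2 = {0, 4}  B3 = {1, 5}  B4 = {1, 3}  B5 = {1, 2}
Tree: B1–B2, B1–B3, B1–B4, B3–B5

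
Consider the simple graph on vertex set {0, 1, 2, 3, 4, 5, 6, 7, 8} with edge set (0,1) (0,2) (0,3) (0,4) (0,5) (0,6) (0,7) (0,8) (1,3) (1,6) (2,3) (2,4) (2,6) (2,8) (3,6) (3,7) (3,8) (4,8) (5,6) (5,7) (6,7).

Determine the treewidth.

A width-3 tree decomposition is:
Bags: B1 = {0, 3, 6, 7}  B2 = {0, 1, 3, 6}  B3 = {0, 2, 3, 6}  B4 = {0, 5, 6, 7}  B5 = {0, 2, 3, 8}  B6 = {0, 2, 4, 8}
Tree: B1–B2, B1–B3, B1–B4, B3–B5, B5–B6
Each bag holds 4 vertices, so the decomposition has width 3, which upper-bounds the treewidth. Conversely, {0, 2, 3, 8} is a clique of size 4, and the vertices of any clique must share a bag in every tree decomposition; so some bag has ≥ 4 vertices and tw(G) ≥ 3. Combining the bounds, tw(G) = 3.

3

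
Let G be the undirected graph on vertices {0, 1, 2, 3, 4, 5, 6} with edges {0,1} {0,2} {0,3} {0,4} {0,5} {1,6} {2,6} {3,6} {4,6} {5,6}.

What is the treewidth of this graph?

A width-2 tree decomposition is:
Bags: B1 = {0, 2, 6}  B2 = {0, 5, 6}  B3 = {0, 4, 6}  B4 = {0, 1, 6}  B5 = {0, 3, 6}
Tree: B1–B2, B2–B3, B3–B4, B4–B5
The largest bag has 3 vertices, giving width 2; this decomposition certifies tw(G) ≤ 2. For the lower bound, G contains the cycle 0–2–6–5–0, so G is not a forest; only forests have treewidth ≤ 1, hence tw(G) ≥ 2. Hence tw(G) = 2 exactly.

2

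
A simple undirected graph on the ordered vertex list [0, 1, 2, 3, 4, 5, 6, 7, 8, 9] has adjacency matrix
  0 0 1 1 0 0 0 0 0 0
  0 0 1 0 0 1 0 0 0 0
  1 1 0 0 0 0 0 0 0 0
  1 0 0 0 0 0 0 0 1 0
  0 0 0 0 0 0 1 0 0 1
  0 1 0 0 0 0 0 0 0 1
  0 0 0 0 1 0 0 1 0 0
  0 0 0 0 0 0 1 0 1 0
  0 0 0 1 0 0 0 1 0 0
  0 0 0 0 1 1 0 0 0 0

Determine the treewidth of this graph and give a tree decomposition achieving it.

Treewidth 2.
One optimal decomposition is:
Bags: B1 = {0, 2, 3}  B2 = {2, 3, 8}  B3 = {2, 7, 8}  B4 = {2, 6, 7}  B5 = {2, 4, 6}  B6 = {2, 4, 9}  B7 = {2, 5, 9}  B8 = {1, 2, 5}
Tree: B1–B2, B2–B3, B3–B4, B4–B5, B5–B6, B6–B7, B7–B8

Every bag has size at most 3, so the width is 3 − 1 = 2 and tw(G) ≤ 2. For the lower bound, G contains the cycle 2–0–3–8–7–6–4–9–5–1–2, so G is not a forest; only forests have treewidth ≤ 1, hence tw(G) ≥ 2. Combining the bounds, tw(G) = 2.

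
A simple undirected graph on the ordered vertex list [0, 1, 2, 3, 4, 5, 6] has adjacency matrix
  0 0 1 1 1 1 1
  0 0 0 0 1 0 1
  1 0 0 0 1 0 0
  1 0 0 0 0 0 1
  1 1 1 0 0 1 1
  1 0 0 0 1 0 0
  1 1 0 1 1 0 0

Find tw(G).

A width-2 tree decomposition is:
Bags: B1 = {0, 4, 6}  B2 = {0, 3, 6}  B3 = {0, 2, 4}  B4 = {0, 4, 5}  B5 = {1, 4, 6}
Tree: B1–B2, B1–B3, B1–B4, B1–B5
The largest bag has 3 vertices, giving width 2; this decomposition certifies tw(G) ≤ 2. Conversely, {0, 3, 6} is a clique of size 3, and the vertices of any clique must share a bag in every tree decomposition; so some bag has ≥ 3 vertices and tw(G) ≥ 2. Combining the bounds, tw(G) = 2.

2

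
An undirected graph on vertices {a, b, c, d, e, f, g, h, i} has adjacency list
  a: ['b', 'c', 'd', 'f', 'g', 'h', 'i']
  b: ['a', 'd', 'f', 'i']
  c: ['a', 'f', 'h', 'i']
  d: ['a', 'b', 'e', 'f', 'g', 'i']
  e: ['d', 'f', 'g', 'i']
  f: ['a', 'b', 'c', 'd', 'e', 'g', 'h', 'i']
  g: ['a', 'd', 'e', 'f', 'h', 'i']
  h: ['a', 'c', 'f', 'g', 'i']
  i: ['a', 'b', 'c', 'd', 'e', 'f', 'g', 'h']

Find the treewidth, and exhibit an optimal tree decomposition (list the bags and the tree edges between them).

Treewidth 4.
One such decomposition:
Bags: B1 = {a, d, f, g, i}  B2 = {d, e, f, g, i}  B3 = {a, b, d, f, i}  B4 = {a, f, g, h, i}  B5 = {a, c, f, h, i}
Tree: B1–B2, B1–B3, B1–B4, B4–B5

Every bag has size at most 5, so the width is 5 − 1 = 4 and tw(G) ≤ 4. Conversely, {d, e, f, g, i} is a clique of size 5, and the vertices of any clique must share a bag in every tree decomposition; so some bag has ≥ 5 vertices and tw(G) ≥ 4. The upper and lower bounds meet at 4, so that is the treewidth.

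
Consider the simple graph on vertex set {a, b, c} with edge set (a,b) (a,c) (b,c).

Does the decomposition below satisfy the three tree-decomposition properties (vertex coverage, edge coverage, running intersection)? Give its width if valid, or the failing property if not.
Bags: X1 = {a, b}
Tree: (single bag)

No — vertex c appears in no bag.

A tree decomposition must satisfy three properties: every vertex lies in some bag; for every edge, both endpoints lie together in some bag; and for every vertex, the bags containing it form a connected subtree. Here vertex c appears in no bag, so the decomposition is invalid.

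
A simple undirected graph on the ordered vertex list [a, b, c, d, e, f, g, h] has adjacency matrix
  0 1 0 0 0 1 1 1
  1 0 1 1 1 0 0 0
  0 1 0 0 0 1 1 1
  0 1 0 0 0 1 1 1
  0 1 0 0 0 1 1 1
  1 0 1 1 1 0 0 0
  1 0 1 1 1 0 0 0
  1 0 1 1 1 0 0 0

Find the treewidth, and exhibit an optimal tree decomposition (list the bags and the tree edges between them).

Every bag has size at most 5, so the width is 5 − 1 = 4 and tw(G) ≤ 4. For the lower bound: the 5 vertex sets {a,g}, {d,h}, {c,f}, {e}, {b} are disjoint, each induces a connected subgraph, and every pair is joined by at least one edge of G. Contracting each set to a single vertex therefore yields K_{5} as a minor, and since treewidth is minor-monotone, tw(G) ≥ tw(K_{5}) = 4. Therefore the treewidth is 4.

Treewidth 4.
One such decomposition:
Bags: B1 = {a, c, d, e, g}  B2 = {a, c, d, e, h}  B3 = {a, c, d, e, f}  B4 = {a, b, c, d, e}
Tree: B1–B2, B2–B3, B3–B4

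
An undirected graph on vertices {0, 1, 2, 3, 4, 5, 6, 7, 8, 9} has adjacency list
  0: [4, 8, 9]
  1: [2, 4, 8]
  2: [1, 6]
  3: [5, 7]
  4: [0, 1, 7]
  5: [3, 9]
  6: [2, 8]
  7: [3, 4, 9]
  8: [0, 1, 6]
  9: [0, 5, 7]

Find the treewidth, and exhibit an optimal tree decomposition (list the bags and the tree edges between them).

Treewidth 2.
Bags: B1 = {2, 6, 8}  B2 = {1, 2, 8}  B3 = {0, 1, 8}  B4 = {0, 1, 4}  B5 = {0, 4, 9}  B6 = {4, 7, 9}  B7 = {5, 7, 9}  B8 = {3, 5, 7}
Tree: B1–B2, B2–B3, B3–B4, B4–B5, B5–B6, B6–B7, B7–B8

Each bag holds 3 vertices, so the decomposition has width 2, which upper-bounds the treewidth. For the lower bound, G contains the cycle 6–2–1–8–6, so G is not a forest; only forests have treewidth ≤ 1, hence tw(G) ≥ 2. Therefore the treewidth is 2.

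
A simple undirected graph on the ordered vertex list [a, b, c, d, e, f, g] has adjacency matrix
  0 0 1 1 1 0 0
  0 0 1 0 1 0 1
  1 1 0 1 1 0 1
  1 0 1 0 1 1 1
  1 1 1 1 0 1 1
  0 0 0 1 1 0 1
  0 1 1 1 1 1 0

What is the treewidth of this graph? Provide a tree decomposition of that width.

Treewidth 3.
Bags: B1 = {c, d, e, g}  B2 = {b, c, e, g}  B3 = {a, c, d, e}  B4 = {d, e, f, g}
Tree: B1–B2, B1–B3, B1–B4

The largest bag has 4 vertices, giving width 3; this decomposition certifies tw(G) ≤ 3. On the other hand G contains the 4-clique {c, d, e, g}. A clique must lie in a single bag of any decomposition, so no decomposition can have width below 3. Therefore the treewidth is 3.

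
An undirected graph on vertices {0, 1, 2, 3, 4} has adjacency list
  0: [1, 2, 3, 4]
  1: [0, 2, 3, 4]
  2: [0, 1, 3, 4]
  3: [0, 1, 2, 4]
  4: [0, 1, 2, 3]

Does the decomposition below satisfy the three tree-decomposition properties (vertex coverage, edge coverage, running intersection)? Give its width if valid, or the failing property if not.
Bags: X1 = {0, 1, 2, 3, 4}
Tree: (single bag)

Yes; width 4.

Every vertex of G appears in some bag (union = {0, 1, 2, 3, 4}); every edge is covered by a bag; and for each vertex v the set of bags containing v is connected in the bag tree. The decomposition is therefore valid. The largest bag has 5 vertices, so the width is 4.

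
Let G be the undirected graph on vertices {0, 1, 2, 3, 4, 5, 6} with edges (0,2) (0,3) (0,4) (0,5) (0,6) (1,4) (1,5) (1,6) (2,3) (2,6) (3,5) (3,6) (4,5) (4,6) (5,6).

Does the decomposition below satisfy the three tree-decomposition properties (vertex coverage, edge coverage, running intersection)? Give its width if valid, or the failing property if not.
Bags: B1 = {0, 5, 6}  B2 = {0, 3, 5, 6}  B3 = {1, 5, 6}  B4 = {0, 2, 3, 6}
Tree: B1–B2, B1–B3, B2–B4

A tree decomposition must satisfy three properties: every vertex lies in some bag; for every edge, both endpoints lie together in some bag; and for every vertex, the bags containing it form a connected subtree. Here vertex 4 appears in no bag, so the decomposition is invalid.

No — vertex 4 appears in no bag.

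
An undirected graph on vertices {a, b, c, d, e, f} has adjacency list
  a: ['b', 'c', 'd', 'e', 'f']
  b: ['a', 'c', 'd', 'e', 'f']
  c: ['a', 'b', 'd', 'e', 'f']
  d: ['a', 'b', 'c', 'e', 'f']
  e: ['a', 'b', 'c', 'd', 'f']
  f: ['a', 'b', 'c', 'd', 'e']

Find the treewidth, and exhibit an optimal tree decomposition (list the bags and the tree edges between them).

Treewidth 5.
One optimal decomposition is:
Bags: B1 = {a, b, c, d, e, f}
Tree: (single bag)

A single bag containing all 6 vertices is trivially a valid decomposition of width 5. Conversely, {a, b, c, d, e, f} is a clique of size 6, and the vertices of any clique must share a bag in every tree decomposition; so some bag has ≥ 6 vertices and tw(G) ≥ 5. Therefore the treewidth is 5.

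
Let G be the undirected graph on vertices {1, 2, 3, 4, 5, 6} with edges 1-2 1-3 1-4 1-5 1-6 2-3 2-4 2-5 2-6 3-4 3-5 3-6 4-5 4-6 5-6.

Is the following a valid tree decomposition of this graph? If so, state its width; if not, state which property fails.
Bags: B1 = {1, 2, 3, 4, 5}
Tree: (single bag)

A tree decomposition must satisfy three properties: every vertex lies in some bag; for every edge, both endpoints lie together in some bag; and for every vertex, the bags containing it form a connected subtree. Here vertex 6 appears in no bag, so the decomposition is invalid.

No — vertex 6 appears in no bag.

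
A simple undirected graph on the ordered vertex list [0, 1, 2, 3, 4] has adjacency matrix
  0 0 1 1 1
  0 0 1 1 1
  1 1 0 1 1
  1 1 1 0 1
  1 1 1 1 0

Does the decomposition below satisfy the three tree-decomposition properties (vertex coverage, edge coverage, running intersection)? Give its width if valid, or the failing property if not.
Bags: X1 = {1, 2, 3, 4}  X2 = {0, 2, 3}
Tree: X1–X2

No — edge (4,0) lies in no bag.

A tree decomposition must satisfy three properties: every vertex lies in some bag; for every edge, both endpoints lie together in some bag; and for every vertex, the bags containing it form a connected subtree. Here edge (4,0) lies in no bag, so the decomposition is invalid.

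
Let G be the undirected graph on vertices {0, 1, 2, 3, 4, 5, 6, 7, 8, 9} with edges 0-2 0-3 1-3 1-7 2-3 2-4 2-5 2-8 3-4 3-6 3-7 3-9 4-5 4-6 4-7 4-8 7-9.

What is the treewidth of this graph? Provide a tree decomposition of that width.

The largest bag has 3 vertices, giving width 2; this decomposition certifies tw(G) ≤ 2. For the lower bound, the 3 vertices {2, 4, 8} are pairwise adjacent, and any tree decomposition puts a clique entirely inside one bag — forcing width ≥ 2. Hence tw(G) = 2 exactly.

Treewidth 2.
One such decomposition:
Bags: B1 = {3, 4, 7}  B2 = {2, 3, 4}  B3 = {2, 4, 8}  B4 = {3, 4, 6}  B5 = {3, 7, 9}  B6 = {1, 3, 7}  B7 = {0, 2, 3}  B8 = {2, 4, 5}
Tree: B1–B2, B2–B3, B1–B4, B1–B5, B1–B6, B2–B7, B3–B8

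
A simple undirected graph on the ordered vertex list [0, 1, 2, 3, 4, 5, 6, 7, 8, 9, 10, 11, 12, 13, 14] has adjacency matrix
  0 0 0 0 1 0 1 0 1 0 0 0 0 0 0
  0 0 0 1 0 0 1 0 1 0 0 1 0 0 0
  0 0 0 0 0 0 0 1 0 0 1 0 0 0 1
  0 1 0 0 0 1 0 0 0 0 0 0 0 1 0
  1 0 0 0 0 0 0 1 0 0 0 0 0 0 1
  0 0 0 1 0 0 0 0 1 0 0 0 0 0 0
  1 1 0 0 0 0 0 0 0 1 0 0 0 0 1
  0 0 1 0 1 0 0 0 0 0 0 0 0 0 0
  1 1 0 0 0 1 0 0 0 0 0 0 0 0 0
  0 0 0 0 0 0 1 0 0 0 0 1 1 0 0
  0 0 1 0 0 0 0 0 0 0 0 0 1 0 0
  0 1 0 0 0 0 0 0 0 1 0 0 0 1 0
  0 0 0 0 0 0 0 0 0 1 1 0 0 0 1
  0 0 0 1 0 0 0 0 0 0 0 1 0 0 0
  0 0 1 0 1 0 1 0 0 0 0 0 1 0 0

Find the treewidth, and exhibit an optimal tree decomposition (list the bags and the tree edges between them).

Each bag holds 4 vertices, so the decomposition has width 3, which upper-bounds the treewidth. For the lower bound: the 4 vertex sets {2,7,10}, {12}, {14}, {0,4,6,9} are disjoint, each induces a connected subgraph, and every pair is joined by at least one edge of G. Contracting each set to a single vertex therefore yields K_{4} as a minor, and since treewidth is minor-monotone, tw(G) ≥ tw(K_{4}) = 3. The upper and lower bounds meet at 3, so that is the treewidth.

Treewidth 3.
One optimal decomposition is:
Bags: B1 = {2, 7, 10, 12}  B2 = {2, 7, 12, 14}  B3 = {4, 7, 12, 14}  B4 = {4, 9, 12, 14}  B5 = {4, 6, 9, 14}  B6 = {0, 4, 6, 9}  B7 = {0, 6, 9, 11}  B8 = {0, 1, 6, 11}  B9 = {0, 1, 8, 11}  B10 = {1, 8, 11, 13}  B11 = {1, 3, 8, 13}  B12 = {3, 5, 8, 13}
Tree: B1–B2, B2–B3, B3–B4, B4–B5, B5–B6, B6–B7, B7–B8, B8–B9, B9–B10, B10–B11, B11–B12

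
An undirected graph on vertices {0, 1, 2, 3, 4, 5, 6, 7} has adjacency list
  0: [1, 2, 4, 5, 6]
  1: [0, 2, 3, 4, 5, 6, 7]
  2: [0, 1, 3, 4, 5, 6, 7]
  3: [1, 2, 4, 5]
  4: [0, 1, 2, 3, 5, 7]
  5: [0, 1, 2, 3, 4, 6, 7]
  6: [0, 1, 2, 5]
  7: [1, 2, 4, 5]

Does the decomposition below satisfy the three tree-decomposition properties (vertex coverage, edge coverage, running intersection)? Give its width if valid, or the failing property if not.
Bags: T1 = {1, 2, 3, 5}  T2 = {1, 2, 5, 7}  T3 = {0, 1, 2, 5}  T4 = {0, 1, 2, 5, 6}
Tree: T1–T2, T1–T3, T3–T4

No — vertex 4 appears in no bag.

A tree decomposition must satisfy three properties: every vertex lies in some bag; for every edge, both endpoints lie together in some bag; and for every vertex, the bags containing it form a connected subtree. Here vertex 4 appears in no bag, so the decomposition is invalid.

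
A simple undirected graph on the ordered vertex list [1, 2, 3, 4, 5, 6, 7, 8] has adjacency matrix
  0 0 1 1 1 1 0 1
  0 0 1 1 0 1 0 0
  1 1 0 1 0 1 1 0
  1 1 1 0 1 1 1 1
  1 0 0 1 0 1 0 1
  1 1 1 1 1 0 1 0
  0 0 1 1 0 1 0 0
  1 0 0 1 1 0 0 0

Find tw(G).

A width-3 tree decomposition is:
Bags: B1 = {1, 3, 4, 6}  B2 = {1, 4, 5, 6}  B3 = {3, 4, 6, 7}  B4 = {1, 4, 5, 8}  B5 = {2, 3, 4, 6}
Tree: B1–B2, B1–B3, B2–B4, B1–B5
The largest bag has 4 vertices, giving width 3; this decomposition certifies tw(G) ≤ 3. Conversely, {1, 4, 5, 8} is a clique of size 4, and the vertices of any clique must share a bag in every tree decomposition; so some bag has ≥ 4 vertices and tw(G) ≥ 3. Hence tw(G) = 3 exactly.

3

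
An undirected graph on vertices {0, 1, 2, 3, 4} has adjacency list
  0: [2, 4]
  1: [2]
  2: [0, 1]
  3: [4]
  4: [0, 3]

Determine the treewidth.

1

A width-1 tree decomposition is:
Bags: B1 = {1, 2}  B2 = {0, 2}  B3 = {0, 4}  B4 = {3, 4}
Tree: B1–B2, B2–B3, B3–B4
Each bag holds 2 vertices, so the decomposition has width 1, which upper-bounds the treewidth. Any graph with an edge has treewidth ≥ 1, and G has the edge 1–2. Therefore the treewidth is 1.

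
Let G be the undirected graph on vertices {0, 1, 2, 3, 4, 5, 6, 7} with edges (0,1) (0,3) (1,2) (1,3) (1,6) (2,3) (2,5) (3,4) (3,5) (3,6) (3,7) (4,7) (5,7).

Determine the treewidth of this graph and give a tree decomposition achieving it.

Treewidth 2.
One such decomposition:
Bags: B1 = {1, 3, 6}  B2 = {1, 2, 3}  B3 = {2, 3, 5}  B4 = {3, 5, 7}  B5 = {0, 1, 3}  B6 = {3, 4, 7}
Tree: B1–B2, B2–B3, B3–B4, B1–B5, B4–B6

Each bag holds 3 vertices, so the decomposition has width 2, which upper-bounds the treewidth. For the lower bound, the 3 vertices {0, 1, 3} are pairwise adjacent, and any tree decomposition puts a clique entirely inside one bag — forcing width ≥ 2. Therefore the treewidth is 2.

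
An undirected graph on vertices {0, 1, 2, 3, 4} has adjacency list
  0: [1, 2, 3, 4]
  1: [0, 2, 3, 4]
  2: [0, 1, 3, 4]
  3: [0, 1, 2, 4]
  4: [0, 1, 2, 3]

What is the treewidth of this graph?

4

A width-4 tree decomposition is:
Bags: B1 = {0, 1, 2, 3, 4}
Tree: (single bag)
With just one bag of size 5, the width is 5 − 1 = 4, so tw(G) ≤ 4. For the lower bound, the 5 vertices {0, 1, 2, 3, 4} are pairwise adjacent, and any tree decomposition puts a clique entirely inside one bag — forcing width ≥ 4. Hence tw(G) = 4 exactly.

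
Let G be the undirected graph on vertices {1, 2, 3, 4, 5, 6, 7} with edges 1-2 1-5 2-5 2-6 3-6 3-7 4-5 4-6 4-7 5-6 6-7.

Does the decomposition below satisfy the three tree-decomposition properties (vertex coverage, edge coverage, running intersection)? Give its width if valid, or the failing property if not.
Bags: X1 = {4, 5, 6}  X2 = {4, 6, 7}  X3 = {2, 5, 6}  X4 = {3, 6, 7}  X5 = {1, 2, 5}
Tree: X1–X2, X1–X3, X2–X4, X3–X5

Yes; width 2.

Every vertex of G appears in some bag (union = {1, 2, 3, 4, 5, 6, 7}); every edge is covered by a bag; and for each vertex v the set of bags containing v is connected in the bag tree. The decomposition is therefore valid. The largest bag has 3 vertices, so the width is 2.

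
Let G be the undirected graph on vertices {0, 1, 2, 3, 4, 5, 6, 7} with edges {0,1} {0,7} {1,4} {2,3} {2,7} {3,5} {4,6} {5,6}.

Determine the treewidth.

2

A width-2 tree decomposition is:
Bags: B1 = {2, 3, 5}  B2 = {2, 5, 6}  B3 = {2, 4, 6}  B4 = {1, 2, 4}  B5 = {0, 1, 2}  B6 = {0, 2, 7}
Tree: B1–B2, B2–B3, B3–B4, B4–B5, B5–B6
The largest bag has 3 vertices, giving width 2; this decomposition certifies tw(G) ≤ 2. For the lower bound, G contains the cycle 2–3–5–6–4–1–0–7–2, so G is not a forest; only forests have treewidth ≤ 1, hence tw(G) ≥ 2. Combining the bounds, tw(G) = 2.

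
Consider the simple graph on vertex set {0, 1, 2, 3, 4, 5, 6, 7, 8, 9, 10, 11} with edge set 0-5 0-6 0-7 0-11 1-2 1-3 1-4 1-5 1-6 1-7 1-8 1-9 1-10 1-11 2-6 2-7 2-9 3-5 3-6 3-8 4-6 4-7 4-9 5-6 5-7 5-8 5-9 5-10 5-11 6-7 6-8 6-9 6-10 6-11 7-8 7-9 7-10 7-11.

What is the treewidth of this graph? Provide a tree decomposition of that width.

The largest bag has 5 vertices, giving width 4; this decomposition certifies tw(G) ≤ 4. For the lower bound, the 5 vertices {0, 5, 6, 7, 11} are pairwise adjacent, and any tree decomposition puts a clique entirely inside one bag — forcing width ≥ 4. Combining the bounds, tw(G) = 4.

Treewidth 4.
Bags: B1 = {1, 5, 6, 7, 8}  B2 = {1, 5, 6, 7, 9}  B3 = {1, 5, 6, 7, 10}  B4 = {1, 3, 5, 6, 8}  B5 = {1, 4, 6, 7, 9}  B6 = {1, 2, 6, 7, 9}  B7 = {1, 5, 6, 7, 11}  B8 = {0, 5, 6, 7, 11}
Tree: B1–B2, B2–B3, B1–B4, B2–B5, B5–B6, B1–B7, B7–B8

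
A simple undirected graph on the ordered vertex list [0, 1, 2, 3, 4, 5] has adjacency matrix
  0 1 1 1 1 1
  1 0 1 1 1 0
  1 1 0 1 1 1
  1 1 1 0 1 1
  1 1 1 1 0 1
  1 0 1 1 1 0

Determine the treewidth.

4

A width-4 tree decomposition is:
Bags: B1 = {0, 1, 2, 3, 4}  B2 = {0, 2, 3, 4, 5}
Tree: B1–B2
The largest bag has 5 vertices, giving width 4; this decomposition certifies tw(G) ≤ 4. For the lower bound, the 5 vertices {0, 1, 2, 3, 4} are pairwise adjacent, and any tree decomposition puts a clique entirely inside one bag — forcing width ≥ 4. Combining the bounds, tw(G) = 4.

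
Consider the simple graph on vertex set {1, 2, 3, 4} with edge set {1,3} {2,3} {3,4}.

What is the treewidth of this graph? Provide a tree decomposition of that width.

Every bag has size at most 2, so the width is 2 − 1 = 1 and tw(G) ≤ 1. Any graph with an edge has treewidth ≥ 1, and G has the edge 4–3. Therefore the treewidth is 1.

Treewidth 1.
One optimal decomposition is:
Bags: B1 = {3, 4}  B2 = {2, 3}  B3 = {1, 3}
Tree: B1–B2, B2–B3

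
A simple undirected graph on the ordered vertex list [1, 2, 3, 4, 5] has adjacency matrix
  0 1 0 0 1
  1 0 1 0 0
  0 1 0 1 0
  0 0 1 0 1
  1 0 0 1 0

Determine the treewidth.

A width-2 tree decomposition is:
Bags: B1 = {1, 2, 3}  B2 = {1, 3, 4}  B3 = {1, 4, 5}
Tree: B1–B2, B2–B3
The largest bag has 3 vertices, giving width 2; this decomposition certifies tw(G) ≤ 2. For the lower bound, G contains the cycle 1–2–3–4–5–1, so G is not a forest; only forests have treewidth ≤ 1, hence tw(G) ≥ 2. Therefore the treewidth is 2.

2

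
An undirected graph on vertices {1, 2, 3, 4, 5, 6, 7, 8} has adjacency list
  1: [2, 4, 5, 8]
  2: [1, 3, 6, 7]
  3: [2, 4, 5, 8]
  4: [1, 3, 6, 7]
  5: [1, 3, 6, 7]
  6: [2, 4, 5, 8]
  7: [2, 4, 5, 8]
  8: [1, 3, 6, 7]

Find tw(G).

A width-4 tree decomposition is:
Bags: B1 = {1, 3, 5, 6, 7}  B2 = {1, 3, 4, 6, 7}  B3 = {1, 3, 6, 7, 8}  B4 = {1, 2, 3, 6, 7}
Tree: B1–B2, B2–B3, B3–B4
Every bag has size at most 5, so the width is 5 − 1 = 4 and tw(G) ≤ 4. For the lower bound: the 5 vertex sets {3,5}, {4,7}, {6,8}, {1}, {2} are disjoint, each induces a connected subgraph, and every pair is joined by at least one edge of G. Contracting each set to a single vertex therefore yields K_{5} as a minor, and since treewidth is minor-monotone, tw(G) ≥ tw(K_{5}) = 4. Hence tw(G) = 4 exactly.

4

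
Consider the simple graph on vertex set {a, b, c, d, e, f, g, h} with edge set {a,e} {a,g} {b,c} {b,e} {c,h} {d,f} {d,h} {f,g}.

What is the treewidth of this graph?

A width-2 tree decomposition is:
Bags: B1 = {c, d, h}  B2 = {c, d, f}  B3 = {c, f, g}  B4 = {a, c, g}  B5 = {a, c, e}  B6 = {b, c, e}
Tree: B1–B2, B2–B3, B3–B4, B4–B5, B5–B6
Every bag has size at most 3, so the width is 3 − 1 = 2 and tw(G) ≤ 2. For the lower bound, G contains the cycle c–h–d–f–g–a–e–b–c, so G is not a forest; only forests have treewidth ≤ 1, hence tw(G) ≥ 2. Hence tw(G) = 2 exactly.

2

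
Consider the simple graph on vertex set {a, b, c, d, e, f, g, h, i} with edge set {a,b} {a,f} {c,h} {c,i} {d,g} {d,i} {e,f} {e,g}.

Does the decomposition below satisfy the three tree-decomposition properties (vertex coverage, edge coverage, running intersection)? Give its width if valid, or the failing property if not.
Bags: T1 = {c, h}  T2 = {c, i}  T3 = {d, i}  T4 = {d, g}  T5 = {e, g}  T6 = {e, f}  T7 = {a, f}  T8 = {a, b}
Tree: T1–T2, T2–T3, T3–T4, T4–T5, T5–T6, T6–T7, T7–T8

Yes; width 1.

Every vertex of G appears in some bag (union = {a, b, c, d, e, f, g, h, i}); every edge is covered by a bag; and for each vertex v the set of bags containing v is connected in the bag tree. The decomposition is therefore valid. The largest bag has 2 vertices, so the width is 1.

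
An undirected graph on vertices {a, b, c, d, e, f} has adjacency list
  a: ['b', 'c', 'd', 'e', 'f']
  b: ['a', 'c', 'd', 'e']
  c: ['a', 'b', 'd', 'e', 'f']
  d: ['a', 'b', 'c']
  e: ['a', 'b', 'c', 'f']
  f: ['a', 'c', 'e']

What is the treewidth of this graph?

3

A width-3 tree decomposition is:
Bags: B1 = {a, c, e, f}  B2 = {a, b, c, e}  B3 = {a, b, c, d}
Tree: B1–B2, B2–B3
The largest bag has 4 vertices, giving width 3; this decomposition certifies tw(G) ≤ 3. For the lower bound, the 4 vertices {a, b, c, d} are pairwise adjacent, and any tree decomposition puts a clique entirely inside one bag — forcing width ≥ 3. Combining the bounds, tw(G) = 3.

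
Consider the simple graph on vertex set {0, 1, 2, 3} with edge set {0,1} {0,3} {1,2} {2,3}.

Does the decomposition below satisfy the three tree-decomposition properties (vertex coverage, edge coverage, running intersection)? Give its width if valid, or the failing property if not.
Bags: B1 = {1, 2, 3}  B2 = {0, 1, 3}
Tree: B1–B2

Yes; width 2.

Every vertex of G appears in some bag (union = {0, 1, 2, 3}); every edge is covered by a bag; and for each vertex v the set of bags containing v is connected in the bag tree. The decomposition is therefore valid. The largest bag has 3 vertices, so the width is 2.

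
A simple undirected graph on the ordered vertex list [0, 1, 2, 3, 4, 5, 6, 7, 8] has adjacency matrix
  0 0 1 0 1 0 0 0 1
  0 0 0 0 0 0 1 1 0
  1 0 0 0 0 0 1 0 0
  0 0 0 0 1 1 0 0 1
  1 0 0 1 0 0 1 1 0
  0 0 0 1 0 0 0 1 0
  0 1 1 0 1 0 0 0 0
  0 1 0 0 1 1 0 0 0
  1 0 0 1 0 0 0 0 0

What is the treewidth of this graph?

A width-3 tree decomposition is:
Bags: B1 = {1, 2, 6, 7}  B2 = {2, 4, 6, 7}  B3 = {0, 2, 4, 7}  B4 = {0, 4, 5, 7}  B5 = {0, 3, 4, 5}  B6 = {0, 3, 5, 8}
Tree: B1–B2, B2–B3, B3–B4, B4–B5, B5–B6
The largest bag has 4 vertices, giving width 3; this decomposition certifies tw(G) ≤ 3. For the lower bound: the 4 vertex sets {1,2,6}, {7}, {4}, {0,3,5,8} are disjoint, each induces a connected subgraph, and every pair is joined by at least one edge of G. Contracting each set to a single vertex therefore yields K_{4} as a minor, and since treewidth is minor-monotone, tw(G) ≥ tw(K_{4}) = 3. Combining the bounds, tw(G) = 3.

3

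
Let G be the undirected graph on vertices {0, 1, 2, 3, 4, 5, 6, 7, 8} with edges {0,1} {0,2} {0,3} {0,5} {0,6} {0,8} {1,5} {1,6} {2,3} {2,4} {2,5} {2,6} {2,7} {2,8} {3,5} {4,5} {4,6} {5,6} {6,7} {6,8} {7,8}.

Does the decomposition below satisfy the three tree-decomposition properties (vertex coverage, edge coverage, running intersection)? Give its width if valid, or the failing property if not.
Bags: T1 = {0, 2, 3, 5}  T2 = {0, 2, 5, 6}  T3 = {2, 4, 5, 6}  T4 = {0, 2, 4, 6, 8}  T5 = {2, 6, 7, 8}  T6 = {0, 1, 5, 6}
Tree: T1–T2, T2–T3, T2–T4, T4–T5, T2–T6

No — bags containing vertex 4 are not connected in the tree.

A tree decomposition must satisfy three properties: every vertex lies in some bag; for every edge, both endpoints lie together in some bag; and for every vertex, the bags containing it form a connected subtree. Here bags containing vertex 4 are not connected in the tree, so the decomposition is invalid.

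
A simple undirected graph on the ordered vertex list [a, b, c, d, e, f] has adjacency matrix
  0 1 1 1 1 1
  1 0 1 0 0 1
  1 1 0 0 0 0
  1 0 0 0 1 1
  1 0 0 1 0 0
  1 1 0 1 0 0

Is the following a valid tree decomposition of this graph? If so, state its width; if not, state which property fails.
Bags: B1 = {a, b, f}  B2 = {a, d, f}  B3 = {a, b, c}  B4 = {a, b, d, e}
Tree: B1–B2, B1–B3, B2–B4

A tree decomposition must satisfy three properties: every vertex lies in some bag; for every edge, both endpoints lie together in some bag; and for every vertex, the bags containing it form a connected subtree. Here bags containing vertex b are not connected in the tree, so the decomposition is invalid.

No — bags containing vertex b are not connected in the tree.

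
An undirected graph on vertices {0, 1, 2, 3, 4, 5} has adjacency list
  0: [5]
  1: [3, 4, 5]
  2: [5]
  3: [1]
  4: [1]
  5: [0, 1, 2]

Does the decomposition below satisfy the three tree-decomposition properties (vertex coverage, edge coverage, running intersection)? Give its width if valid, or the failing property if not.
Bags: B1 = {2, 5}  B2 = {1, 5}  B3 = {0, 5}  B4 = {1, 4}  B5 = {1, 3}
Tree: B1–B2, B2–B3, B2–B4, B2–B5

Yes; width 1.

Vertex coverage: the bags together contain {0, 1, 2, 3, 4, 5}, the full vertex set. Edge coverage: each edge of G has both endpoints in at least one bag. Running intersection: for every vertex, the bags containing it form a connected subtree. All three properties hold, so this is a valid tree decomposition of width max|bag| − 1 = 1, and hence tw(G) ≤ 1.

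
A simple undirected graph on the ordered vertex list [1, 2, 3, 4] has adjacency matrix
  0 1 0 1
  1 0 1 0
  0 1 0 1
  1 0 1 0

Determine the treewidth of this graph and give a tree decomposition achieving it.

Every bag has size at most 3, so the width is 3 − 1 = 2 and tw(G) ≤ 2. The edges 2–1–4–3–2 form a cycle, so G is not a tree and its treewidth is at least 2. Therefore the treewidth is 2.

Treewidth 2.
One such decomposition:
Bags: B1 = {1, 2, 4}  B2 = {2, 3, 4}
Tree: B1–B2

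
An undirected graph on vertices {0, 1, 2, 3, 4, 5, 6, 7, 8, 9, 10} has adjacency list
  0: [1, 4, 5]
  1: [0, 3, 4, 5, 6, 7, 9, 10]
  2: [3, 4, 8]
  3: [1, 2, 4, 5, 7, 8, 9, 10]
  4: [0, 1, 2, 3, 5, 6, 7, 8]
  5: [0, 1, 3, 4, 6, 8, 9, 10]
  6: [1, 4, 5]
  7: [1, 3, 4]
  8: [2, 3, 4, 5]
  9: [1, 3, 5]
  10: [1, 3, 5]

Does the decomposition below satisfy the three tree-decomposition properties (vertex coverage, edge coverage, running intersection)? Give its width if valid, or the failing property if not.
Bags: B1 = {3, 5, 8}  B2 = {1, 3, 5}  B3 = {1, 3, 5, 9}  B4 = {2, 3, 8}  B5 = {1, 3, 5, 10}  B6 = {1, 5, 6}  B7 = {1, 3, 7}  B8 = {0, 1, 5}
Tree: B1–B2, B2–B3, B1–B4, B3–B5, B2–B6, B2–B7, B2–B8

A tree decomposition must satisfy three properties: every vertex lies in some bag; for every edge, both endpoints lie together in some bag; and for every vertex, the bags containing it form a connected subtree. Here vertex 4 appears in no bag, so the decomposition is invalid.

No — vertex 4 appears in no bag.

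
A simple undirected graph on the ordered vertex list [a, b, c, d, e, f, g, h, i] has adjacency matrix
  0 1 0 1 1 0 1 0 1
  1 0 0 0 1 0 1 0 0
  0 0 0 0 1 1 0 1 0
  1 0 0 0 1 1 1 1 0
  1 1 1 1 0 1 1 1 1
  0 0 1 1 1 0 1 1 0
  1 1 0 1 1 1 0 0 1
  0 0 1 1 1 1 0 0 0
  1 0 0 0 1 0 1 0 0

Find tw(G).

3

A width-3 tree decomposition is:
Bags: B1 = {a, d, e, g}  B2 = {d, e, f, g}  B3 = {d, e, f, h}  B4 = {a, b, e, g}  B5 = {c, e, f, h}  B6 = {a, e, g, i}
Tree: B1–B2, B2–B3, B1–B4, B3–B5, B4–B6
Every bag has size at most 4, so the width is 4 − 1 = 3 and tw(G) ≤ 3. Conversely, {a, d, e, g} is a clique of size 4, and the vertices of any clique must share a bag in every tree decomposition; so some bag has ≥ 4 vertices and tw(G) ≥ 3. Therefore the treewidth is 3.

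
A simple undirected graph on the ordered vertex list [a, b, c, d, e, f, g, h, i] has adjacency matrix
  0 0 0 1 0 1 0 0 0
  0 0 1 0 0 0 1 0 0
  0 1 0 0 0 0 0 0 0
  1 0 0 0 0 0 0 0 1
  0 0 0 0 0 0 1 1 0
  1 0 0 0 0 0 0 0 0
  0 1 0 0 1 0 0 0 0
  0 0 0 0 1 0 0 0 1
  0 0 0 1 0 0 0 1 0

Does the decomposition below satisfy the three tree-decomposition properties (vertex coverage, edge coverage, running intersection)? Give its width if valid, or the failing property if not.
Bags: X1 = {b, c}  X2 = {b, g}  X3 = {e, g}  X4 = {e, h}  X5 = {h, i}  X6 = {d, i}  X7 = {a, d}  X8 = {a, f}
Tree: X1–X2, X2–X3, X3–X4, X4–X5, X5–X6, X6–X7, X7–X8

Every vertex of G appears in some bag (union = {a, b, c, d, e, f, g, h, i}); every edge is covered by a bag; and for each vertex v the set of bags containing v is connected in the bag tree. The decomposition is therefore valid. The largest bag has 2 vertices, so the width is 1.

Yes; width 1.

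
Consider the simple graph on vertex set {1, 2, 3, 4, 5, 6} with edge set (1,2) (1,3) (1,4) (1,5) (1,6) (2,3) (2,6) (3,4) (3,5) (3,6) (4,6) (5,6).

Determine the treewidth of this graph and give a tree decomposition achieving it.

Treewidth 3.
Bags: B1 = {1, 3, 5, 6}  B2 = {1, 2, 3, 6}  B3 = {1, 3, 4, 6}
Tree: B1–B2, B1–B3

The largest bag has 4 vertices, giving width 3; this decomposition certifies tw(G) ≤ 3. Conversely, {1, 2, 3, 6} is a clique of size 4, and the vertices of any clique must share a bag in every tree decomposition; so some bag has ≥ 4 vertices and tw(G) ≥ 3. Therefore the treewidth is 3.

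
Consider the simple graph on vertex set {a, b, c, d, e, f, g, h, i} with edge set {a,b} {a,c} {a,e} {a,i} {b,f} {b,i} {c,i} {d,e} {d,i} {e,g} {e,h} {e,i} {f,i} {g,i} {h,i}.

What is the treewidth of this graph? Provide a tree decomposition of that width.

Treewidth 2.
One such decomposition:
Bags: B1 = {a, e, i}  B2 = {e, g, i}  B3 = {e, h, i}  B4 = {d, e, i}  B5 = {a, b, i}  B6 = {a, c, i}  B7 = {b, f, i}
Tree: B1–B2, B1–B3, B2–B4, B1–B5, B5–B6, B5–B7

Each bag holds 3 vertices, so the decomposition has width 2, which upper-bounds the treewidth. For the lower bound, the 3 vertices {d, e, i} are pairwise adjacent, and any tree decomposition puts a clique entirely inside one bag — forcing width ≥ 2. The upper and lower bounds meet at 2, so that is the treewidth.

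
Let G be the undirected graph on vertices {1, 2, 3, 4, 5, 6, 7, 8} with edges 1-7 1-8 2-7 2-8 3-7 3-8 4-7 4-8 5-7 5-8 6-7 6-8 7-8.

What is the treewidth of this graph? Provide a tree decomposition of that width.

The largest bag has 3 vertices, giving width 2; this decomposition certifies tw(G) ≤ 2. For the lower bound, the 3 vertices {1, 7, 8} are pairwise adjacent, and any tree decomposition puts a clique entirely inside one bag — forcing width ≥ 2. Combining the bounds, tw(G) = 2.

Treewidth 2.
One optimal decomposition is:
Bags: B1 = {4, 7, 8}  B2 = {6, 7, 8}  B3 = {1, 7, 8}  B4 = {3, 7, 8}  B5 = {2, 7, 8}  B6 = {5, 7, 8}
Tree: B1–B2, B1–B3, B2–B4, B4–B5, B1–B6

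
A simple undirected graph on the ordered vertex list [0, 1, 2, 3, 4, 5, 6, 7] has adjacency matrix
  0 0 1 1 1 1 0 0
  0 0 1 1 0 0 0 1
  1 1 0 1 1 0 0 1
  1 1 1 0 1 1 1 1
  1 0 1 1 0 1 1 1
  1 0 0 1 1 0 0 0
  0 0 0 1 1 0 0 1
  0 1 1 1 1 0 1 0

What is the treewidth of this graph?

3

A width-3 tree decomposition is:
Bags: B1 = {1, 2, 3, 7}  B2 = {2, 3, 4, 7}  B3 = {3, 4, 6, 7}  B4 = {0, 2, 3, 4}  B5 = {0, 3, 4, 5}
Tree: B1–B2, B2–B3, B2–B4, B4–B5
Every bag has size at most 4, so the width is 4 − 1 = 3 and tw(G) ≤ 3. On the other hand G contains the 4-clique {1, 2, 3, 7}. A clique must lie in a single bag of any decomposition, so no decomposition can have width below 3. Combining the bounds, tw(G) = 3.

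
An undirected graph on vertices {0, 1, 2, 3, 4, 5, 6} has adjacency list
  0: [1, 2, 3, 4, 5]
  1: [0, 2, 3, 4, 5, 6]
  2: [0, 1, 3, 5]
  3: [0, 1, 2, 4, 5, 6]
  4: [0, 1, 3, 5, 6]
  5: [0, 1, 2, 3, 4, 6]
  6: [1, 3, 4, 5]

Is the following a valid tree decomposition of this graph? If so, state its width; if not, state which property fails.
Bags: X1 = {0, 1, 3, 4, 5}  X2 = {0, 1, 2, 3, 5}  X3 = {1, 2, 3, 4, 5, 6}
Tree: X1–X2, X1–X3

A tree decomposition must satisfy three properties: every vertex lies in some bag; for every edge, both endpoints lie together in some bag; and for every vertex, the bags containing it form a connected subtree. Here bags containing vertex 2 are not connected in the tree, so the decomposition is invalid.

No — bags containing vertex 2 are not connected in the tree.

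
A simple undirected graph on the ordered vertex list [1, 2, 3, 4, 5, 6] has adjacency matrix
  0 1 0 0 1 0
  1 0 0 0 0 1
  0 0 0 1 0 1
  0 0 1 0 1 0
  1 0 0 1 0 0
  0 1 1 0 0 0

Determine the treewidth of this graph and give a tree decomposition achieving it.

Every bag has size at most 3, so the width is 3 − 1 = 2 and tw(G) ≤ 2. The edges 2–1–5–4–3–6–2 form a cycle, so G is not a tree and its treewidth is at least 2. Combining the bounds, tw(G) = 2.

Treewidth 2.
Bags: B1 = {1, 2, 5}  B2 = {2, 4, 5}  B3 = {2, 3, 4}  B4 = {2, 3, 6}
Tree: B1–B2, B2–B3, B3–B4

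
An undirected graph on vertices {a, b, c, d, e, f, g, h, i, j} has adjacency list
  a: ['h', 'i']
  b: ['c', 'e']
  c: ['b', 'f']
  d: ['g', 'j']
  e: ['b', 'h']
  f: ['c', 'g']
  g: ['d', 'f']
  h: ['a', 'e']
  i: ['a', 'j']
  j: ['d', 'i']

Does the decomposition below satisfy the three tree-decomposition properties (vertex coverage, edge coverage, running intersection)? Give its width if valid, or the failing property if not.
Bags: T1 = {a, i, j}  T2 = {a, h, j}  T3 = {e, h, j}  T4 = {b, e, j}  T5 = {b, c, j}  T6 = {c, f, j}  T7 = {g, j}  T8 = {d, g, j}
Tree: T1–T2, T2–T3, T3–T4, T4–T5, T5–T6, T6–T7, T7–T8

A tree decomposition must satisfy three properties: every vertex lies in some bag; for every edge, both endpoints lie together in some bag; and for every vertex, the bags containing it form a connected subtree. Here edge (f,g) lies in no bag, so the decomposition is invalid.

No — edge (f,g) lies in no bag.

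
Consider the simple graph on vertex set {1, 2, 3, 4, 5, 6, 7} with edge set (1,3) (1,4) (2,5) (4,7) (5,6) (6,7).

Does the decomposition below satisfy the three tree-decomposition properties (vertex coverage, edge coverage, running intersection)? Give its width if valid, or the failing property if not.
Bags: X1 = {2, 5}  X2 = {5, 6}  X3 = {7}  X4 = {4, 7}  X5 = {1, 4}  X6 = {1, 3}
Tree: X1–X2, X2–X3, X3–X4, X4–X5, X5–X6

A tree decomposition must satisfy three properties: every vertex lies in some bag; for every edge, both endpoints lie together in some bag; and for every vertex, the bags containing it form a connected subtree. Here edge (6,7) lies in no bag, so the decomposition is invalid.

No — edge (6,7) lies in no bag.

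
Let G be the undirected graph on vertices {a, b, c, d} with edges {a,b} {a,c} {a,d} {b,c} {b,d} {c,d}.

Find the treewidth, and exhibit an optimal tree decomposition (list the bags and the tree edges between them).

Treewidth 3.
Bags: B1 = {a, b, c, d}
Tree: (single bag)

With just one bag of size 4, the width is 4 − 1 = 3, so tw(G) ≤ 3. On the other hand G contains the 4-clique {a, b, c, d}. A clique must lie in a single bag of any decomposition, so no decomposition can have width below 3. Combining the bounds, tw(G) = 3.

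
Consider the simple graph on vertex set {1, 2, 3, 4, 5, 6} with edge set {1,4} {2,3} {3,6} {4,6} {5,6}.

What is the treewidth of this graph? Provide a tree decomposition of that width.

Treewidth 1.
Bags: B1 = {5, 6}  B2 = {3, 6}  B3 = {4, 6}  B4 = {1, 4}  B5 = {2, 3}
Tree: B1–B2, B2–B3, B3–B4, B2–B5

The largest bag has 2 vertices, giving width 1; this decomposition certifies tw(G) ≤ 1. Since G has at least one edge (e.g. 6–5), it is not an edgeless graph, so tw(G) ≥ 1. Hence tw(G) = 1 exactly.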